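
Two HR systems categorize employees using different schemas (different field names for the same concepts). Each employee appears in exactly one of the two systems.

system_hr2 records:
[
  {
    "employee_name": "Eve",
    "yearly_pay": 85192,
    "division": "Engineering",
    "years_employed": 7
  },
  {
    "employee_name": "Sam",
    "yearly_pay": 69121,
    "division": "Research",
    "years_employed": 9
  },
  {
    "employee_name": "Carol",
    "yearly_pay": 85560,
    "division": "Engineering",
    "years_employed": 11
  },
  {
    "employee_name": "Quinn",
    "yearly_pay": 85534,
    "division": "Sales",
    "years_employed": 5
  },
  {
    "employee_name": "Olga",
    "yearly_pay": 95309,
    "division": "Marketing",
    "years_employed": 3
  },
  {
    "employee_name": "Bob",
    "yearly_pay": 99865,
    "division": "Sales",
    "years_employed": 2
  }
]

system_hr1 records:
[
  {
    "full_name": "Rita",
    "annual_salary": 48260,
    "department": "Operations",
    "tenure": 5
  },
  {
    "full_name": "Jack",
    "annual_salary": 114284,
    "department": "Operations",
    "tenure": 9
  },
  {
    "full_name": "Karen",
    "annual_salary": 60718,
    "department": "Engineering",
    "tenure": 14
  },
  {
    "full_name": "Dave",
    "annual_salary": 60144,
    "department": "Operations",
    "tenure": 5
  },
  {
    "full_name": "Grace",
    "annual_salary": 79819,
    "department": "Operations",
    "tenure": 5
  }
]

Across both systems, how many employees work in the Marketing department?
1

Schema mapping: "division" (system_hr2) = "department" (system_hr1) = department

Marketing employees in system_hr2: 1
Marketing employees in system_hr1: 0

Total in Marketing: 1 + 0 = 1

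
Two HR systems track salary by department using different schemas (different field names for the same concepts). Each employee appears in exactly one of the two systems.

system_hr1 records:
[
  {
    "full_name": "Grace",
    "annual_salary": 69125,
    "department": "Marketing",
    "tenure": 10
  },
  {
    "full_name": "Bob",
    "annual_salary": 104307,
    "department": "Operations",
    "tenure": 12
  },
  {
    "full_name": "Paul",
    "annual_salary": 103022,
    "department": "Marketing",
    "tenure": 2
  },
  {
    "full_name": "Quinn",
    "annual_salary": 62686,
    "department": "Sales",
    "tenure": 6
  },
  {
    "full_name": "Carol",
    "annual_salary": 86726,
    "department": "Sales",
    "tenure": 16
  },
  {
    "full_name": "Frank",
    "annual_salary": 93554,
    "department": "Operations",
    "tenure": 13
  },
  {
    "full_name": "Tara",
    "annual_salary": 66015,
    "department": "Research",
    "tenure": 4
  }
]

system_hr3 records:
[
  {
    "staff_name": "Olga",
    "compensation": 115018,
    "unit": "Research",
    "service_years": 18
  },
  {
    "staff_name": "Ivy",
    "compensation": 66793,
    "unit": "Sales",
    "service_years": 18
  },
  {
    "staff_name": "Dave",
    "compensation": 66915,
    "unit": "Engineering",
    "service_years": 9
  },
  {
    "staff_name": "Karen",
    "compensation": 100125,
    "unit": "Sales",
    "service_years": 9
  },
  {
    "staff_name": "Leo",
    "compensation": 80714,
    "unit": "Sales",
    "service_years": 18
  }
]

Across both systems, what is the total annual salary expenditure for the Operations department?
197861

Schema mappings:
- "department" (system_hr1) = "unit" (system_hr3) = department
- "annual_salary" (system_hr1) = "compensation" (system_hr3) = salary

Operations salaries from system_hr1: 197861
Operations salaries from system_hr3: 0

Total: 197861 + 0 = 197861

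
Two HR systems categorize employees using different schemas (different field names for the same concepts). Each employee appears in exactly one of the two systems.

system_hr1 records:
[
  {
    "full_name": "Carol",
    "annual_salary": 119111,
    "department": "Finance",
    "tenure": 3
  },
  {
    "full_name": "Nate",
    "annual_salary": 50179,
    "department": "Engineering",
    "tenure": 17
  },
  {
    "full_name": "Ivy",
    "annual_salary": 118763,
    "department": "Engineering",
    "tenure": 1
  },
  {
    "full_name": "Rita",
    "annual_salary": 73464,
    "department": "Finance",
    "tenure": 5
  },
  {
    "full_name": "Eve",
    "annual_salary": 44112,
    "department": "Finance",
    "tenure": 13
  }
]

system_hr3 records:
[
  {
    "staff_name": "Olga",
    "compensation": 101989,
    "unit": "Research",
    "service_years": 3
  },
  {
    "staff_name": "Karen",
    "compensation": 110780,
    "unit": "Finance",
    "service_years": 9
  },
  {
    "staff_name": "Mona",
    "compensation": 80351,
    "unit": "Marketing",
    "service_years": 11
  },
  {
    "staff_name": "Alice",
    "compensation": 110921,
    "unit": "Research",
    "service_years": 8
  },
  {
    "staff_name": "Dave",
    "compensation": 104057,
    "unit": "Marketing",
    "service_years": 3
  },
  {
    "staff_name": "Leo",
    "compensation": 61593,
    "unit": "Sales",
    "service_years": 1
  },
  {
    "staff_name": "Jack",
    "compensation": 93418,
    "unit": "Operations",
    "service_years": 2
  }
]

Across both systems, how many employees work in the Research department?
2

Schema mapping: "department" (system_hr1) = "unit" (system_hr3) = department

Research employees in system_hr1: 0
Research employees in system_hr3: 2

Total in Research: 0 + 2 = 2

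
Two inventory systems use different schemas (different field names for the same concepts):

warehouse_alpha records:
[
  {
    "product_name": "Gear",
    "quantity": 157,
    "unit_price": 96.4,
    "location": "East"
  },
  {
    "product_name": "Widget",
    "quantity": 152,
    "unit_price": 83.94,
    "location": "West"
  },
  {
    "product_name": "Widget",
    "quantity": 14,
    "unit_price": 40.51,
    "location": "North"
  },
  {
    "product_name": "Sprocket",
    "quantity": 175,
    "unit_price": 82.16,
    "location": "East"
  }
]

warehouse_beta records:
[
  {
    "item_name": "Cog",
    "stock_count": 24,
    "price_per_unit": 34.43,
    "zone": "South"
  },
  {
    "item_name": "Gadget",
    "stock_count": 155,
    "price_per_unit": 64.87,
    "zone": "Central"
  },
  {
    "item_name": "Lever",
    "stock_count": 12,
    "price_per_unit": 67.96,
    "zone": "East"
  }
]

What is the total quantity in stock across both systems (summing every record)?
689

To reconcile these schemas, identify the field holding the quantity in stock in each system:
1. In warehouse_alpha it is "quantity"
2. In warehouse_beta it is "stock_count"

From warehouse_alpha: 157 + 152 + 14 + 175 = 498
From warehouse_beta: 24 + 155 + 12 = 191

Total: 498 + 191 = 689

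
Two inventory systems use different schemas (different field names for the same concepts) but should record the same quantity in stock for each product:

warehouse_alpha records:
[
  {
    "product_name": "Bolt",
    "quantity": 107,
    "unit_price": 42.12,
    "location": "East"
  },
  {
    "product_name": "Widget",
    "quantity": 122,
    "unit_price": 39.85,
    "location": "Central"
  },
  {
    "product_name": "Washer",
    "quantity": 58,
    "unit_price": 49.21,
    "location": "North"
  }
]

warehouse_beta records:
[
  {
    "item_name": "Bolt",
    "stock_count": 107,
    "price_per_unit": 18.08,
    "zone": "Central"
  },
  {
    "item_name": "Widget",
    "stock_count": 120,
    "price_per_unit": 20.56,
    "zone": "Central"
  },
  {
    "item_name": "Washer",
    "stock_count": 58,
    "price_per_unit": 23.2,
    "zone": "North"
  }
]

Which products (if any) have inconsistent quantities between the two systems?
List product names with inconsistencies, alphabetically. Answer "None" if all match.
Widget

Schema mappings:
- "product_name" (warehouse_alpha) = "item_name" (warehouse_beta) = product name
- "quantity" (warehouse_alpha) = "stock_count" (warehouse_beta) = quantity

Comparison:
  Bolt: 107 vs 107 - MATCH
  Widget: 122 vs 120 - MISMATCH
  Washer: 58 vs 58 - MATCH

Products with inconsistencies: Widget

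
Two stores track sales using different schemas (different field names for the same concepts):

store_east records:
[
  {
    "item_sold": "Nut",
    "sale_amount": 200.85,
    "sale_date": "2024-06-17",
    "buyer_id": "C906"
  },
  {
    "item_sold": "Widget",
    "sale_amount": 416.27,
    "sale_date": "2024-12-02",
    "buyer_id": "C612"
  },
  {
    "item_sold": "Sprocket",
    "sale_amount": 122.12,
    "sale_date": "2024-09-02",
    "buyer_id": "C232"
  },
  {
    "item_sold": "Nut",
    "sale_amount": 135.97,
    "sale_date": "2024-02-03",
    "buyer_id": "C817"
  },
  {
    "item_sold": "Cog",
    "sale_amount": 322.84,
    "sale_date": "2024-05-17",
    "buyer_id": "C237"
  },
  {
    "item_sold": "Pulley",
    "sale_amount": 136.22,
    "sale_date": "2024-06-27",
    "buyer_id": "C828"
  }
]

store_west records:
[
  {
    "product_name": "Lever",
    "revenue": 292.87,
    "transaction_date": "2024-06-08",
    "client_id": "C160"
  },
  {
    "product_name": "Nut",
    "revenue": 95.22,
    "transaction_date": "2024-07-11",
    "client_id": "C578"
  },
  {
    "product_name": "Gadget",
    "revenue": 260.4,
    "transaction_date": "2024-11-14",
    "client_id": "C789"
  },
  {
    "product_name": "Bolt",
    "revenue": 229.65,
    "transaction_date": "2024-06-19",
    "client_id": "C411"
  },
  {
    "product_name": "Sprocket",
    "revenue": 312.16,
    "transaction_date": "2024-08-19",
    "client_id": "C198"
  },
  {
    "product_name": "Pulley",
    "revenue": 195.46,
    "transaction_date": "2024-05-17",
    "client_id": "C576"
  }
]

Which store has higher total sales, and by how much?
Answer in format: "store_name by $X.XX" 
store_west by $51.49

Schema mapping: "sale_amount" (store_east) = "revenue" (store_west) = sale amount

Total for store_east: 1334.27
Total for store_west: 1385.76

Difference: |1334.27 - 1385.76| = 51.49
store_west has higher sales by $51.49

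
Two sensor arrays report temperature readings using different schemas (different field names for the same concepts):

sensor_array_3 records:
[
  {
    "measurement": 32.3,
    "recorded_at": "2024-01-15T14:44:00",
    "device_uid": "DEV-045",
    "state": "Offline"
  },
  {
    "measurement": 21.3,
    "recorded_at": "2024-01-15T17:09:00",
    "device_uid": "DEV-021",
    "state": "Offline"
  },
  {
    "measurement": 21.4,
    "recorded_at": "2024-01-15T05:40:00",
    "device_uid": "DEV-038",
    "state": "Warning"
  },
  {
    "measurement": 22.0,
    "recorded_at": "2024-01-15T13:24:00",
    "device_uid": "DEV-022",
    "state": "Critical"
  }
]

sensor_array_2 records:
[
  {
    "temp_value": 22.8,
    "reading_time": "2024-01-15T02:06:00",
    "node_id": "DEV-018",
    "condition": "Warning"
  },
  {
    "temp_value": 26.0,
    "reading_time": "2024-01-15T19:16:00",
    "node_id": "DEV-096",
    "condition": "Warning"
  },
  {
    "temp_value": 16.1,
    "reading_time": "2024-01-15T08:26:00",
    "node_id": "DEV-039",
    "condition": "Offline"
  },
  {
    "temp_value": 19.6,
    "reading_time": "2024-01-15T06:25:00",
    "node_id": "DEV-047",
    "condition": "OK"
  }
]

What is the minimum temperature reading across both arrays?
16.1

Schema mapping: "measurement" (sensor_array_3) = "temp_value" (sensor_array_2) = temperature reading

Minimum in sensor_array_3: 21.3
Minimum in sensor_array_2: 16.1

Overall minimum: min(21.3, 16.1) = 16.1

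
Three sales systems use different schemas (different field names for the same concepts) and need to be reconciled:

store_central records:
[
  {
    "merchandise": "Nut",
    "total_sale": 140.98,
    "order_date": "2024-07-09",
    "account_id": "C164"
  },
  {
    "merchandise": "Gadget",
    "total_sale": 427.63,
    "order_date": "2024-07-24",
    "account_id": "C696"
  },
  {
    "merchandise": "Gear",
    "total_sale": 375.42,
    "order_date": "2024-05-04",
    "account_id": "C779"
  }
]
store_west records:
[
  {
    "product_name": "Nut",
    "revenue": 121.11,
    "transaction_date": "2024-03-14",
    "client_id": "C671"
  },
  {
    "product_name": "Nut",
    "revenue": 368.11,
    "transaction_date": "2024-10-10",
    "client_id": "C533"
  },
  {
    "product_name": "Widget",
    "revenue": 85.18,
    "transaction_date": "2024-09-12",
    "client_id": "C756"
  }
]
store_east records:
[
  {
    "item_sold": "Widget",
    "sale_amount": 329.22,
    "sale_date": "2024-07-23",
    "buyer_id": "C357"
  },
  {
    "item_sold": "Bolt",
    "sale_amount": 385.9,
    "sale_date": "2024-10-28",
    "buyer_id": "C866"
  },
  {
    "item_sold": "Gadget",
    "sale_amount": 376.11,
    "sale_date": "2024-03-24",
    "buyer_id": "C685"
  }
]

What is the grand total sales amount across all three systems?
2609.66

Schema reconciliation - all amount fields map to sale amount:

store_central (total_sale): 944.03
store_west (revenue): 574.4
store_east (sale_amount): 1091.23

Grand total: 2609.66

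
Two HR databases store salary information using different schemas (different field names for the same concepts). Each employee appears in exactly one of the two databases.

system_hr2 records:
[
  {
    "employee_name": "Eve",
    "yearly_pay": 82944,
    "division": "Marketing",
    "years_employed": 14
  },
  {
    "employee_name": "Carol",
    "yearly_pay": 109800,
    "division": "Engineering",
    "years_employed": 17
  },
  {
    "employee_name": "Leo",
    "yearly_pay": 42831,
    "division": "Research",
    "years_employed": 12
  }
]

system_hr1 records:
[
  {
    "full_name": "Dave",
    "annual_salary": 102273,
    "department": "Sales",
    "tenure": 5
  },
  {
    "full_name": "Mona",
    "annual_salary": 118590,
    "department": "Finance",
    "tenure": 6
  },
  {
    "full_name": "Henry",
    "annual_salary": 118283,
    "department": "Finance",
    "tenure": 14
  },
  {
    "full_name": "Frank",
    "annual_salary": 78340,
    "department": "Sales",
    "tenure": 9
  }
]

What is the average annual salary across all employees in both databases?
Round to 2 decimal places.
93294.43

Schema mapping: "yearly_pay" (system_hr2) = "annual_salary" (system_hr1) = annual salary

All salaries: [82944, 109800, 42831, 102273, 118590, 118283, 78340]
Sum: 653061
Count: 7
Average: 653061 / 7 = 93294.43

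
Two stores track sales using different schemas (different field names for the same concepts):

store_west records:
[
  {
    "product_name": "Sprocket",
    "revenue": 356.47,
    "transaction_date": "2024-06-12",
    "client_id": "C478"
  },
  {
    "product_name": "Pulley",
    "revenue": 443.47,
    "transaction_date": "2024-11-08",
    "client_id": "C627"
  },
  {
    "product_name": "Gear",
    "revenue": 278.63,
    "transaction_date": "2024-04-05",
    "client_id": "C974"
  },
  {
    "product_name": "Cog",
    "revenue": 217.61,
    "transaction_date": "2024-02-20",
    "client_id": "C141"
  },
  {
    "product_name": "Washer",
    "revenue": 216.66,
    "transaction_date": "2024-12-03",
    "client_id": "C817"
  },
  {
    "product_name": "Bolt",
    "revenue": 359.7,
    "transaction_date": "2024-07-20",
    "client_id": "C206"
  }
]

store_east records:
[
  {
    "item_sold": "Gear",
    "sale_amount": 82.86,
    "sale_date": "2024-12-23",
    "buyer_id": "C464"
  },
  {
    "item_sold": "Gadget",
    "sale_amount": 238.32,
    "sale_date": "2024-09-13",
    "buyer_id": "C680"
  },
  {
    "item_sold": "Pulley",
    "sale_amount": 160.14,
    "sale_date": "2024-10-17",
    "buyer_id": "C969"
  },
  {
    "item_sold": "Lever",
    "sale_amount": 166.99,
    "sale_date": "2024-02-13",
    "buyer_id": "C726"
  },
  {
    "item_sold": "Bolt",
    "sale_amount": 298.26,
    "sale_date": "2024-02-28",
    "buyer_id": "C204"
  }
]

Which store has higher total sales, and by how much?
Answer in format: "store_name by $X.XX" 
store_west by $925.97

Schema mapping: "revenue" (store_west) = "sale_amount" (store_east) = sale amount

Total for store_west: 1872.54
Total for store_east: 946.57

Difference: |1872.54 - 946.57| = 925.97
store_west has higher sales by $925.97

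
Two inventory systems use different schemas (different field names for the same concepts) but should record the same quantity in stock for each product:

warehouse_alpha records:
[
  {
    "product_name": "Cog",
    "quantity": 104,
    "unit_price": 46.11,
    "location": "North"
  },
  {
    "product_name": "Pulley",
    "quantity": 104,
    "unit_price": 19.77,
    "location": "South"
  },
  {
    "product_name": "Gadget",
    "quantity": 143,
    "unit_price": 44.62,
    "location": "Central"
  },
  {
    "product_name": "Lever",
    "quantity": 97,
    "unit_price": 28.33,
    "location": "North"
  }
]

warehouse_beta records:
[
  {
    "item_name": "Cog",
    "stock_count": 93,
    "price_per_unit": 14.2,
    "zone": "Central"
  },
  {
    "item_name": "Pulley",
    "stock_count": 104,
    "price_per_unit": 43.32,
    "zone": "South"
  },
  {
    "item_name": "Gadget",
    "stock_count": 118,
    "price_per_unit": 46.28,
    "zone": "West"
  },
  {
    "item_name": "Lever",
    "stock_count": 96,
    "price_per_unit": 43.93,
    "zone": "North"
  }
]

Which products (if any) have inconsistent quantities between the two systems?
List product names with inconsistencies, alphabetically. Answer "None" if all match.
Cog, Gadget, Lever

Schema mappings:
- "product_name" (warehouse_alpha) = "item_name" (warehouse_beta) = product name
- "quantity" (warehouse_alpha) = "stock_count" (warehouse_beta) = quantity

Comparison:
  Cog: 104 vs 93 - MISMATCH
  Pulley: 104 vs 104 - MATCH
  Gadget: 143 vs 118 - MISMATCH
  Lever: 97 vs 96 - MISMATCH

Products with inconsistencies: Cog, Gadget, Lever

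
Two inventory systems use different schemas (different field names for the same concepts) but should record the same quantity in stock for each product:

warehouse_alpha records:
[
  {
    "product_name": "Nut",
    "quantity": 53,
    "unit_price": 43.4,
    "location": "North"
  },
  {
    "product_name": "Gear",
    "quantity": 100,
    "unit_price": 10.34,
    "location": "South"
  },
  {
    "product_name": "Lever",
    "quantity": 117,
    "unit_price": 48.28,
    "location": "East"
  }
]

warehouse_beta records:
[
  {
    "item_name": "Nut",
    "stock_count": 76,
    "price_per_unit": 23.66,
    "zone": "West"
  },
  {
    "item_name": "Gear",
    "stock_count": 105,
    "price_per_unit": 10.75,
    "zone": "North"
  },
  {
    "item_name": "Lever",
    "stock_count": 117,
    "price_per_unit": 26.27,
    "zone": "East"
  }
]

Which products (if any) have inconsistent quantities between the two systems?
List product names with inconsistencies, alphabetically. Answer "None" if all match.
Gear, Nut

Schema mappings:
- "product_name" (warehouse_alpha) = "item_name" (warehouse_beta) = product name
- "quantity" (warehouse_alpha) = "stock_count" (warehouse_beta) = quantity

Comparison:
  Nut: 53 vs 76 - MISMATCH
  Gear: 100 vs 105 - MISMATCH
  Lever: 117 vs 117 - MATCH

Products with inconsistencies: Gear, Nut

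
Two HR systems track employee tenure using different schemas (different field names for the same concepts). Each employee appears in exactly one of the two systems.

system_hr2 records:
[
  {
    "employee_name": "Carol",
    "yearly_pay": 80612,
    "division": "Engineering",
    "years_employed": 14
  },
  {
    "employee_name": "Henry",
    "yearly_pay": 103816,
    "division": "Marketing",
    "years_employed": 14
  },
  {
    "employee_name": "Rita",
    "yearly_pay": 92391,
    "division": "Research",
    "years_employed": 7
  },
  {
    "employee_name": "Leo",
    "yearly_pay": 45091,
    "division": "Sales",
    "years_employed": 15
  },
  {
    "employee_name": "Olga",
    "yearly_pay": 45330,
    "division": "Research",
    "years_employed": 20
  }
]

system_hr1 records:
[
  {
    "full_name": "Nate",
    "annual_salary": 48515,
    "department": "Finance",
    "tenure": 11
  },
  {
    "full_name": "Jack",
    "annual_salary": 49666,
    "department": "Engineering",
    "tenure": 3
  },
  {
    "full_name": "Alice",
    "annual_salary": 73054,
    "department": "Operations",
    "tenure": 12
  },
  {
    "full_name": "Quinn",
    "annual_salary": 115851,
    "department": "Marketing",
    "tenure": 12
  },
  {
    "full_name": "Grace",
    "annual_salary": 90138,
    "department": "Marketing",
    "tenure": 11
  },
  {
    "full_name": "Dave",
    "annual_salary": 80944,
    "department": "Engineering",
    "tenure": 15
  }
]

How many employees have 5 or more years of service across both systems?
10

Reconcile schemas: "years_employed" (system_hr2) = "tenure" (system_hr1) = years of service

From system_hr2: 5 employees with >= 5 years
From system_hr1: 5 employees with >= 5 years

Total: 5 + 5 = 10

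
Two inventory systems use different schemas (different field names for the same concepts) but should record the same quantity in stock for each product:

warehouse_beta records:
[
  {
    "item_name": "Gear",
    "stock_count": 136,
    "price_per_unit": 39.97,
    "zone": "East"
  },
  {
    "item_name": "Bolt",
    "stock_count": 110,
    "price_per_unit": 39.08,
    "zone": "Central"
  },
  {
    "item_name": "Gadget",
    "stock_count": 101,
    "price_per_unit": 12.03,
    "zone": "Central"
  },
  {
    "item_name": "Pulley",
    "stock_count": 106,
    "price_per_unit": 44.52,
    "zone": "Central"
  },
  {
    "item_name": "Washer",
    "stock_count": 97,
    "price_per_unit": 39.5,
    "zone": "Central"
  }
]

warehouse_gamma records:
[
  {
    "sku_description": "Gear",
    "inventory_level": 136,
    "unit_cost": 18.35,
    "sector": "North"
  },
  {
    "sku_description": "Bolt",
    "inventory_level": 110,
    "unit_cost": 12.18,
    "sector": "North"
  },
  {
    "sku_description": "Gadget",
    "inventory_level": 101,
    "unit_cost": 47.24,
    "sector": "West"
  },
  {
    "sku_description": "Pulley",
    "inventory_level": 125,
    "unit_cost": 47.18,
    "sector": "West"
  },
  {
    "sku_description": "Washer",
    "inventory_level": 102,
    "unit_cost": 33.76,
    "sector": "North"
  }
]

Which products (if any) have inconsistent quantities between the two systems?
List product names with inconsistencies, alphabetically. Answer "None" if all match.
Pulley, Washer

Schema mappings:
- "item_name" (warehouse_beta) = "sku_description" (warehouse_gamma) = product name
- "stock_count" (warehouse_beta) = "inventory_level" (warehouse_gamma) = quantity

Comparison:
  Gear: 136 vs 136 - MATCH
  Bolt: 110 vs 110 - MATCH
  Gadget: 101 vs 101 - MATCH
  Pulley: 106 vs 125 - MISMATCH
  Washer: 97 vs 102 - MISMATCH

Products with inconsistencies: Pulley, Washer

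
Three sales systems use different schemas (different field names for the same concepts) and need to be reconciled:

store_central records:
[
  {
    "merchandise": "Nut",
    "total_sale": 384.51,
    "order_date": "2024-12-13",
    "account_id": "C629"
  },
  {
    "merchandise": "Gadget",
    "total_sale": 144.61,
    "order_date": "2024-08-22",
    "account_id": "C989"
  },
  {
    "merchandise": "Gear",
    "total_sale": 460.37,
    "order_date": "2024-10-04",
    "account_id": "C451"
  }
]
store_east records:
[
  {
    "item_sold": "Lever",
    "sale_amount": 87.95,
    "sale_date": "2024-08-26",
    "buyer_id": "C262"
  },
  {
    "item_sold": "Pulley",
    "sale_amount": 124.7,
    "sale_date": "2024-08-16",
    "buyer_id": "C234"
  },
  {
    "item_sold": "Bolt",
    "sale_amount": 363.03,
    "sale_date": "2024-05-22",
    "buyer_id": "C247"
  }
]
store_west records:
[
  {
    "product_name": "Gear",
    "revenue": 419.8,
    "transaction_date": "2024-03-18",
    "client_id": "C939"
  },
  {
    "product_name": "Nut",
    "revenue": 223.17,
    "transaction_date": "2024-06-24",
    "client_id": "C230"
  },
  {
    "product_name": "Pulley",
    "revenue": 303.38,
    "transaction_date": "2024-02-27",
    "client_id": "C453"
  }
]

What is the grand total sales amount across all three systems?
2511.52

Schema reconciliation - all amount fields map to sale amount:

store_central (total_sale): 989.49
store_east (sale_amount): 575.68
store_west (revenue): 946.35

Grand total: 2511.52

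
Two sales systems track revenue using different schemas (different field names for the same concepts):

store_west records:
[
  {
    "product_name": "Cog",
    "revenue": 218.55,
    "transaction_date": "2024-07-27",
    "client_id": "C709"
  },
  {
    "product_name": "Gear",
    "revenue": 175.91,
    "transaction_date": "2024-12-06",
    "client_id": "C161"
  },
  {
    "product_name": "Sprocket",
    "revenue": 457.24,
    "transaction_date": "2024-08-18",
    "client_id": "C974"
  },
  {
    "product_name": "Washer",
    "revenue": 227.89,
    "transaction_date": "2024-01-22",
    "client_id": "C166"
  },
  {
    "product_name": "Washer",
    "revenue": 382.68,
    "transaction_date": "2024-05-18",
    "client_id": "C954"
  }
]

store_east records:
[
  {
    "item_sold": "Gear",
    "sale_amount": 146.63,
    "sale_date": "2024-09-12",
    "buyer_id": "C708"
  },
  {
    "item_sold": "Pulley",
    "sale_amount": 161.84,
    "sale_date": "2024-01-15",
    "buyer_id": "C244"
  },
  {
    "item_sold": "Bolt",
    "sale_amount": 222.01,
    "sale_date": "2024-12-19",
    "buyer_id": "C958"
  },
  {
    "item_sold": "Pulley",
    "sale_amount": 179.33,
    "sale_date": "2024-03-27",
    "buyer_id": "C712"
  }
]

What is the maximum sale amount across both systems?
457.24

Reconcile: "revenue" (store_west) = "sale_amount" (store_east) = sale amount

Maximum in store_west: 457.24
Maximum in store_east: 222.01

Overall maximum: max(457.24, 222.01) = 457.24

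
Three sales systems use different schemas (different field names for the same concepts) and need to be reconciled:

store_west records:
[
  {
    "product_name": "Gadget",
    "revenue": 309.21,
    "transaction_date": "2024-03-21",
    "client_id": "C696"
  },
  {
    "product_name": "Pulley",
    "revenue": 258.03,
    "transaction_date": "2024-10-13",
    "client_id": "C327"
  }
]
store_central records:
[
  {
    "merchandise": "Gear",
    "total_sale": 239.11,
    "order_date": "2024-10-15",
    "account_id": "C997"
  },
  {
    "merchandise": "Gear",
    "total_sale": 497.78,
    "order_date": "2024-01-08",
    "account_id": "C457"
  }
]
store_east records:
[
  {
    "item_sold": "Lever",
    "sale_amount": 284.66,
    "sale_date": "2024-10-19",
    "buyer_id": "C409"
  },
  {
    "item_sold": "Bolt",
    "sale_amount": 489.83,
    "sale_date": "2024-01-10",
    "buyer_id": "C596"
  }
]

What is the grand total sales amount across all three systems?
2078.62

Schema reconciliation - all amount fields map to sale amount:

store_west (revenue): 567.24
store_central (total_sale): 736.89
store_east (sale_amount): 774.49

Grand total: 2078.62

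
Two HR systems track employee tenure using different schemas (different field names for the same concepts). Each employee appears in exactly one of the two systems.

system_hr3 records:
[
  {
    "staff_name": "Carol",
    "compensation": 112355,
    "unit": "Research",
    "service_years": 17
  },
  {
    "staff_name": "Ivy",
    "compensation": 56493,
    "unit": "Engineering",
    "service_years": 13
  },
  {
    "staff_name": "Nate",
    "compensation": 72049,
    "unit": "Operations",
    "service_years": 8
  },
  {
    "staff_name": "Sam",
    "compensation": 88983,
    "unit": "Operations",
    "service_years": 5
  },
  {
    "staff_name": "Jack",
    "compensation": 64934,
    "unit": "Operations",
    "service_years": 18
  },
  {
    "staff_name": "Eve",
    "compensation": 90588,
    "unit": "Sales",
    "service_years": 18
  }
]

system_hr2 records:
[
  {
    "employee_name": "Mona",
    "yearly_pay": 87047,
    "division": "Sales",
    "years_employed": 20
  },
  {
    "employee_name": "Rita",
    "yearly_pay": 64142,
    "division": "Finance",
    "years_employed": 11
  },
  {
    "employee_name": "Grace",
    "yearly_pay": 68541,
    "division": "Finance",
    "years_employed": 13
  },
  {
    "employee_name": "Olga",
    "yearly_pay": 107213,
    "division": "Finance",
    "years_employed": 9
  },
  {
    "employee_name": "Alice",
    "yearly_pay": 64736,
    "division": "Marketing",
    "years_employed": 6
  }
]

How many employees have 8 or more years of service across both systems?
9

Reconcile schemas: "service_years" (system_hr3) = "years_employed" (system_hr2) = years of service

From system_hr3: 5 employees with >= 8 years
From system_hr2: 4 employees with >= 8 years

Total: 5 + 4 = 9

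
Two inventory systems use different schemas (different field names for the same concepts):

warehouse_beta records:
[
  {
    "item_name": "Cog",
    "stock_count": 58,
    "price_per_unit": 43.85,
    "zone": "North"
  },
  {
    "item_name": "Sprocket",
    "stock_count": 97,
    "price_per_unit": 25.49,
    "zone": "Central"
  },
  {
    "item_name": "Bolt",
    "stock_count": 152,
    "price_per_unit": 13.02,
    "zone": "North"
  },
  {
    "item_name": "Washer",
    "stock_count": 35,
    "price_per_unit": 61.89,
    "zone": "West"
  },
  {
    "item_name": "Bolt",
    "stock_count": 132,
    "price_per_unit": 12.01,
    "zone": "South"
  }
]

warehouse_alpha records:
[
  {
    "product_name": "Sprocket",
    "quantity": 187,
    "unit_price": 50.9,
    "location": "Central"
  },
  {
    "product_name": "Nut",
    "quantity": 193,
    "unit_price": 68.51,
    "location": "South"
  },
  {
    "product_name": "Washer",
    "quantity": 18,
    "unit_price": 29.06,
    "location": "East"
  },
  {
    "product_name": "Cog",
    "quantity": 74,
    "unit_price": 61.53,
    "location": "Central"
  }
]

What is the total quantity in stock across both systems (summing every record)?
946

To reconcile these schemas, identify the field holding the quantity in stock in each system:
1. In warehouse_beta it is "stock_count"
2. In warehouse_alpha it is "quantity"

From warehouse_beta: 58 + 97 + 152 + 35 + 132 = 474
From warehouse_alpha: 187 + 193 + 18 + 74 = 472

Total: 474 + 472 = 946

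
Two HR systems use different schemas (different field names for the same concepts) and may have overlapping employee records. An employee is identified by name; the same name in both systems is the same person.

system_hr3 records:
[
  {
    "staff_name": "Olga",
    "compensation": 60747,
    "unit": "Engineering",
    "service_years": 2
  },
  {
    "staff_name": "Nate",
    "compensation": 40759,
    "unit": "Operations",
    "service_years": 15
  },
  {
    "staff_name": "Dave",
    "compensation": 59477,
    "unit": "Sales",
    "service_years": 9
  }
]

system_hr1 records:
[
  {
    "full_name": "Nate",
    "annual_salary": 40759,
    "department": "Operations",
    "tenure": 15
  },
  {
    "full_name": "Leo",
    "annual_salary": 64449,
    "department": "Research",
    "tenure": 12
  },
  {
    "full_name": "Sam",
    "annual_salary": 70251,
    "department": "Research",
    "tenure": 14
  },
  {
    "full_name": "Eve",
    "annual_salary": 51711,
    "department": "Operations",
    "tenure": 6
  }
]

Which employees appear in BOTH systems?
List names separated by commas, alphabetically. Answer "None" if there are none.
Nate

Schema mapping: "staff_name" (system_hr3) = "full_name" (system_hr1) = employee name

Names in system_hr3: ['Dave', 'Nate', 'Olga']
Names in system_hr1: ['Eve', 'Leo', 'Nate', 'Sam']

Intersection: ['Nate']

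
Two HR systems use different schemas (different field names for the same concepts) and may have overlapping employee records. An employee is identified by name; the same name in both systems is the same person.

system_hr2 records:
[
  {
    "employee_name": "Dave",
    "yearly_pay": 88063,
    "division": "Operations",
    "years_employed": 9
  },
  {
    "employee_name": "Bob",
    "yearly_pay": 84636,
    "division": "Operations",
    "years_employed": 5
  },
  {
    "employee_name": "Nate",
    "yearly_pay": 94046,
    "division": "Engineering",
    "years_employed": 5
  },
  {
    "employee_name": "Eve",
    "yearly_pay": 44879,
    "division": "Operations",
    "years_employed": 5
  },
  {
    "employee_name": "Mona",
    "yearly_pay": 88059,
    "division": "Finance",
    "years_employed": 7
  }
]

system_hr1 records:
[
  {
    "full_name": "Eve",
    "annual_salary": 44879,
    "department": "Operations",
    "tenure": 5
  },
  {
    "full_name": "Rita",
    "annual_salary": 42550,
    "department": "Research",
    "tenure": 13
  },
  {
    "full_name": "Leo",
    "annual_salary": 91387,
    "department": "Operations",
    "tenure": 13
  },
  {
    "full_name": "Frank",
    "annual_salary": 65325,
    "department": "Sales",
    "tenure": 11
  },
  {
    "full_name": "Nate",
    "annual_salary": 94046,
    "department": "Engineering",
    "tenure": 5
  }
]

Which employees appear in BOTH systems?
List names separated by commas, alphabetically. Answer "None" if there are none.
Eve, Nate

Schema mapping: "employee_name" (system_hr2) = "full_name" (system_hr1) = employee name

Names in system_hr2: ['Bob', 'Dave', 'Eve', 'Mona', 'Nate']
Names in system_hr1: ['Eve', 'Frank', 'Leo', 'Nate', 'Rita']

Intersection: ['Eve', 'Nate']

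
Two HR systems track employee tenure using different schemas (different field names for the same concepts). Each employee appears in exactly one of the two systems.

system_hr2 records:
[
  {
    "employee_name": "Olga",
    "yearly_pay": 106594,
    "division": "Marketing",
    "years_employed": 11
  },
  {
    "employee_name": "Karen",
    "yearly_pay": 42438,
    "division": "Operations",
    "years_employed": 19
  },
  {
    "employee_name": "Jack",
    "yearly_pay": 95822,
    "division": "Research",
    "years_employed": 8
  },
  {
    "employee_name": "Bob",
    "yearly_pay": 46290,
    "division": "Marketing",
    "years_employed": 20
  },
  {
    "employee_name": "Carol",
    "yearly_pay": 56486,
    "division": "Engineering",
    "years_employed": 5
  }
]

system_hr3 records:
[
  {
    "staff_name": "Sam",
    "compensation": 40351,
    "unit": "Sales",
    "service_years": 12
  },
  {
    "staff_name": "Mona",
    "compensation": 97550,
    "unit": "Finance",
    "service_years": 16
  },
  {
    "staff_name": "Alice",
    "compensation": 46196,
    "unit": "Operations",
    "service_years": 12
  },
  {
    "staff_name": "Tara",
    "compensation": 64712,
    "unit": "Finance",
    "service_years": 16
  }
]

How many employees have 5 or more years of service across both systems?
9

Reconcile schemas: "years_employed" (system_hr2) = "service_years" (system_hr3) = years of service

From system_hr2: 5 employees with >= 5 years
From system_hr3: 4 employees with >= 5 years

Total: 5 + 4 = 9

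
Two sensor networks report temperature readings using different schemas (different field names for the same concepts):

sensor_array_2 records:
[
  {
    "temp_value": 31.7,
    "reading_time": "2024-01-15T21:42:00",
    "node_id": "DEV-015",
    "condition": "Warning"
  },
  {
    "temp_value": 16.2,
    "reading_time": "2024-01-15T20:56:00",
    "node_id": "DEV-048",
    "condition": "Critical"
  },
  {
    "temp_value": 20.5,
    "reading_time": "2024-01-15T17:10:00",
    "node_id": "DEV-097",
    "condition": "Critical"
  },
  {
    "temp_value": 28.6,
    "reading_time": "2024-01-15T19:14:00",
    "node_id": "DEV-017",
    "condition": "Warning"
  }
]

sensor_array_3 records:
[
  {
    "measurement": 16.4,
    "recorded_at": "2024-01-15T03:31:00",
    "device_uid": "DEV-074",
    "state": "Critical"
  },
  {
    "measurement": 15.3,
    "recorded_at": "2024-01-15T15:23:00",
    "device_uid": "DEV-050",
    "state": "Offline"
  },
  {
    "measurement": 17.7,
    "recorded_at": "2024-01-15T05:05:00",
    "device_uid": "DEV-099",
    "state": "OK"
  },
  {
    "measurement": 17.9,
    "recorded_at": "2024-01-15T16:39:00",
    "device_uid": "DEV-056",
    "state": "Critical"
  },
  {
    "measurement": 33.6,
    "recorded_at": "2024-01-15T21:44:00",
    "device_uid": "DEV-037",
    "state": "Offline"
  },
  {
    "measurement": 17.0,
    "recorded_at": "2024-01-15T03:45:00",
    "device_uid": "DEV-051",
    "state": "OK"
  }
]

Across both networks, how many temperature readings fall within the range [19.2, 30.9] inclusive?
2

Schema mapping: "temp_value" (sensor_array_2) = "measurement" (sensor_array_3) = temperature

Readings in [19.2, 30.9] from sensor_array_2: 2
Readings in [19.2, 30.9] from sensor_array_3: 0

Total count: 2 + 0 = 2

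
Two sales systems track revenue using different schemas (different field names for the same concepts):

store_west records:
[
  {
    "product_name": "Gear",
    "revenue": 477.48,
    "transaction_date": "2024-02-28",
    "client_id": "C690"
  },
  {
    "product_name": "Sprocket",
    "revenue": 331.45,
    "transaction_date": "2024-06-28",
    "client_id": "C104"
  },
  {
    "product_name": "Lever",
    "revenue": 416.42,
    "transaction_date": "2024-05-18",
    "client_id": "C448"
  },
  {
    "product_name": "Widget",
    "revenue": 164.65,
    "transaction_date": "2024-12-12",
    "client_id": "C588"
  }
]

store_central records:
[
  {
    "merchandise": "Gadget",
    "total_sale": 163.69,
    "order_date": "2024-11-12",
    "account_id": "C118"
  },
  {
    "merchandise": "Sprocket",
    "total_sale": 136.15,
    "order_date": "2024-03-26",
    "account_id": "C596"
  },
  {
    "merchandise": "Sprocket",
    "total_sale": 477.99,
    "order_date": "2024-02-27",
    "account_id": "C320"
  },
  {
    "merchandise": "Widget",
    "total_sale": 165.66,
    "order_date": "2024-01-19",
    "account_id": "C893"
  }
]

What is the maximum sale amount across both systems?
477.99

Reconcile: "revenue" (store_west) = "total_sale" (store_central) = sale amount

Maximum in store_west: 477.48
Maximum in store_central: 477.99

Overall maximum: max(477.48, 477.99) = 477.99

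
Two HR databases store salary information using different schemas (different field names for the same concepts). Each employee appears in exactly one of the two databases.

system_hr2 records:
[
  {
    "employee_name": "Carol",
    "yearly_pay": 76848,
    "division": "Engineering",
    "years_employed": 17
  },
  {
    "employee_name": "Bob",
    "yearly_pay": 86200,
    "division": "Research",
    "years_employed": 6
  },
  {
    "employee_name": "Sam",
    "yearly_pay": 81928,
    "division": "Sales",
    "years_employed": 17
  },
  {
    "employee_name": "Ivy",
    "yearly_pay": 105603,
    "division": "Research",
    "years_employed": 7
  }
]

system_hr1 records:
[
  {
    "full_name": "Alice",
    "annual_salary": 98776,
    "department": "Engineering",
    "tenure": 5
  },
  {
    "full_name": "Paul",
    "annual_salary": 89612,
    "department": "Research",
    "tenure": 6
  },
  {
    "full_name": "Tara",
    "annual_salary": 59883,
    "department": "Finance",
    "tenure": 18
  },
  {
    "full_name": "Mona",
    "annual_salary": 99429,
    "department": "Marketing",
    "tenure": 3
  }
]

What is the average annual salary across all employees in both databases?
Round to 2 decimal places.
87284.88

Schema mapping: "yearly_pay" (system_hr2) = "annual_salary" (system_hr1) = annual salary

All salaries: [76848, 86200, 81928, 105603, 98776, 89612, 59883, 99429]
Sum: 698279
Count: 8
Average: 698279 / 8 = 87284.88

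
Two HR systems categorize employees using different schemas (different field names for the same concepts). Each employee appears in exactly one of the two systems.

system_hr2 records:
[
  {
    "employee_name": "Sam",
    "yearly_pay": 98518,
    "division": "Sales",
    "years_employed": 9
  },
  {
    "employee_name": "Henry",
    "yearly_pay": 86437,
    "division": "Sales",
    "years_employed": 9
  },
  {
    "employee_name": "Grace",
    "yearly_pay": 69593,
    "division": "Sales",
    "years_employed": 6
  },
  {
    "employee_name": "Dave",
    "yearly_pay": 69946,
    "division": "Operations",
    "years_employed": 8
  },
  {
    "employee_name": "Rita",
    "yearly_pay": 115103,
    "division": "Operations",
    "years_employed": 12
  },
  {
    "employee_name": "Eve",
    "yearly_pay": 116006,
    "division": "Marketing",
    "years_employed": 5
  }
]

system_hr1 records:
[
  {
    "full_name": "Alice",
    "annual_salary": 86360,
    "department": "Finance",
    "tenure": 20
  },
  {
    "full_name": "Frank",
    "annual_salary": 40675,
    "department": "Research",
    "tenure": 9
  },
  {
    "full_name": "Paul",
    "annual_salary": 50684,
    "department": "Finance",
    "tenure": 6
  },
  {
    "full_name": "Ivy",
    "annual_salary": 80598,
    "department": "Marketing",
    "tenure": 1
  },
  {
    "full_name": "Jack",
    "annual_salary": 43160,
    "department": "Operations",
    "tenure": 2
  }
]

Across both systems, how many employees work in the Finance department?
2

Schema mapping: "division" (system_hr2) = "department" (system_hr1) = department

Finance employees in system_hr2: 0
Finance employees in system_hr1: 2

Total in Finance: 0 + 2 = 2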